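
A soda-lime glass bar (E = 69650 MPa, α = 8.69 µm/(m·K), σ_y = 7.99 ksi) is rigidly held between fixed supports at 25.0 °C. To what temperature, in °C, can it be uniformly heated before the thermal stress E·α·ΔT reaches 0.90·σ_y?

107 °C

E = 69650 MPa = 69.65 GPa.
σ_y = 7.99 ksi = 55.09 MPa.
E·α·ΔT = 49.58 MPa ⇒ ΔT = 49.58 / (69.65×10³ × 8.69×10⁻⁶) = 81.92 K.
T = 25.0 + 81.92 = 106.9 °C.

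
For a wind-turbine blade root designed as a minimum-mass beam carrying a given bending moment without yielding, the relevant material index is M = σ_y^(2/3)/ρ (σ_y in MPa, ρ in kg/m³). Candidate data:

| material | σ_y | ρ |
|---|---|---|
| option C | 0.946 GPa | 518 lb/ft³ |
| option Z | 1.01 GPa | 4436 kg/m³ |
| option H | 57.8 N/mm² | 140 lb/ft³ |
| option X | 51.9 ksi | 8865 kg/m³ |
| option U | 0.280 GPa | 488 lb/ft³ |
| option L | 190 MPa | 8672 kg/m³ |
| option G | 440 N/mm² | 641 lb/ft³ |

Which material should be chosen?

After converting to SI:
  option C: σ_y = 946.0 MPa, ρ = 8298 kg/m³
  option Z: σ_y = 1010 MPa, ρ = 4436 kg/m³
  option H: σ_y = 57.80 MPa, ρ = 2243 kg/m³
  option X: σ_y = 357.8 MPa, ρ = 8865 kg/m³
  option U: σ_y = 280.0 MPa, ρ = 7817 kg/m³
  option L: σ_y = 190.0 MPa, ρ = 8672 kg/m³
  option G: σ_y = 440.0 MPa, ρ = 10270 kg/m³
  option Z: M = 22.7×10⁻³
  option C: M = 11.6×10⁻³
  option H: M = 6.67×10⁻³
  option X: M = 5.69×10⁻³
  option G: M = 5.63×10⁻³
  option U: M = 5.48×10⁻³
  option L: M = 3.81×10⁻³
The maximum is for option Z.

option Z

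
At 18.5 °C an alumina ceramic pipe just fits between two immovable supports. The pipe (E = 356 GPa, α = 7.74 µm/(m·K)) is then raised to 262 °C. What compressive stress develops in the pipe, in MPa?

ΔT = 243.5 K. Constrained thermal stress σ = E·α·ΔT = 356.0×10³ MPa × 7.74×10⁻⁶ × 243.5 = 671 MPa (compressive).

671 MPa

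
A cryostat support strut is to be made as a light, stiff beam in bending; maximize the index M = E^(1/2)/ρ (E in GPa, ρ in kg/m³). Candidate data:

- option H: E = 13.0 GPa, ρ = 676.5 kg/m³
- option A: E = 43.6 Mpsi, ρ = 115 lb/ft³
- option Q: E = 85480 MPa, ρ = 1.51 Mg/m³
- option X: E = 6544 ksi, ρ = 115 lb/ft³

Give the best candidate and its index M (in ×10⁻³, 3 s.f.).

option A, M = 9.41×10⁻³

Normalizing units and computing the index:
  option H: E = 13.00 GPa, ρ = 676.5 kg/m³
  option A: E = 300.6 GPa, ρ = 1842 kg/m³
  option Q: E = 85.48 GPa, ρ = 1510 kg/m³
  option X: E = 45.12 GPa, ρ = 1842 kg/m³
  option A: M = 9.41×10⁻³
  option Q: M = 6.12×10⁻³
  option H: M = 5.33×10⁻³
  option X: M = 3.65×10⁻³
The maximum is for option A.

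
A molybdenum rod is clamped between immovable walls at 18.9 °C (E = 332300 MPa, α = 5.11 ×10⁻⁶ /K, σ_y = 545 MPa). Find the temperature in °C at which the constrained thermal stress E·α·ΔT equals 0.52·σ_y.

E = 332300 MPa = 332.3 GPa.
E·α·ΔT = 283.4 MPa ⇒ ΔT = 283.4 / (332.3×10³ × 5.11×10⁻⁶) = 166.9 K.
T = 18.9 + 166.9 = 185.8 °C.

186 °C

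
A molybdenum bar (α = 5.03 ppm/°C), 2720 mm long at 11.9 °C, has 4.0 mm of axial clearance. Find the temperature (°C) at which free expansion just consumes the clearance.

α·L₀·ΔT = 4.0 mm ⇒ ΔT = 4.0 / (5.03×10⁻⁶ × 2720.0) = 292.4 K.
T = 11.9 + 292.4 = 304.3 °C.

304 °C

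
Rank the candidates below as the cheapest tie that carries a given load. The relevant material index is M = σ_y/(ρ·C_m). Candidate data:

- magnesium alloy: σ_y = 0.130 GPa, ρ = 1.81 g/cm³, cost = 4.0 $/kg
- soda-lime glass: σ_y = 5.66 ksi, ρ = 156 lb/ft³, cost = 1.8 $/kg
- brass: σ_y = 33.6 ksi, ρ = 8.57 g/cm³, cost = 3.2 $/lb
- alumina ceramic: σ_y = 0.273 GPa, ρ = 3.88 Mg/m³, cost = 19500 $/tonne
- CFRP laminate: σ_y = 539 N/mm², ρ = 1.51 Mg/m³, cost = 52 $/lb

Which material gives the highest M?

Normalizing units and computing the index:
  magnesium alloy: σ_y = 130.0 MPa, ρ = 1810 kg/m³, cost = 4.000 $/kg
  soda-lime glass: σ_y = 39.02 MPa, ρ = 2499 kg/m³, cost = 1.800 $/kg
  brass: σ_y = 231.7 MPa, ρ = 8570 kg/m³, cost = 7.055 $/kg
  alumina ceramic: σ_y = 273.0 MPa, ρ = 3880 kg/m³, cost = 19.50 $/kg
  CFRP laminate: σ_y = 539.0 MPa, ρ = 1510 kg/m³, cost = 114.6 $/kg
  magnesium alloy: M = 18.0 kN·m per $
  soda-lime glass: M = 8.68 kN·m per $
  brass: M = 3.83 kN·m per $
  alumina ceramic: M = 3.61 kN·m per $
  CFRP laminate: M = 3.11 kN·m per $
Highest index: magnesium alloy.

magnesium alloy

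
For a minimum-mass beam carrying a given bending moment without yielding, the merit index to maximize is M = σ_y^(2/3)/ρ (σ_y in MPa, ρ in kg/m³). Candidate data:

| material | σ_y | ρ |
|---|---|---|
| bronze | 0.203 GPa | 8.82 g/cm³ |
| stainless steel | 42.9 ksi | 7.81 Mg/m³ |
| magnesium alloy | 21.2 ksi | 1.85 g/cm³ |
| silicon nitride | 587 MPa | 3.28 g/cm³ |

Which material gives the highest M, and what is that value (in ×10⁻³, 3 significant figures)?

Putting every candidate on a common basis:
  bronze: σ_y = 203.0 MPa, ρ = 8820 kg/m³
  stainless steel: σ_y = 295.8 MPa, ρ = 7810 kg/m³
  magnesium alloy: σ_y = 146.2 MPa, ρ = 1850 kg/m³
  silicon nitride: σ_y = 587.0 MPa, ρ = 3280 kg/m³
  silicon nitride: M = 21.4×10⁻³
  magnesium alloy: M = 15.0×10⁻³
  stainless steel: M = 5.68×10⁻³
  bronze: M = 3.92×10⁻³
Highest index: silicon nitride.

silicon nitride, M = 21.4×10⁻³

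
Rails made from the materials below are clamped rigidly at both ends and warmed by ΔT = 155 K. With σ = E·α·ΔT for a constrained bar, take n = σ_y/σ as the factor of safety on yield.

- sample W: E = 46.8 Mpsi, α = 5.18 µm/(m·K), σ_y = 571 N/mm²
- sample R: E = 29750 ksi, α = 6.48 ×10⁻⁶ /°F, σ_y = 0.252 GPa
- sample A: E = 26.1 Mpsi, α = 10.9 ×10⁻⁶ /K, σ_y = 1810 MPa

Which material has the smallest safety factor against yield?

sample R

With everything in SI (GPa, ×10⁻⁶/K, MPa):
  sample W: E = 322.7, α = 5.18, σ_y = 571.0 → σ = 259 MPa, n = 2.20
  sample R: E = 205.1, α = 11.7, σ_y = 252.0 → σ = 371 MPa, n = 0.680
  sample A: E = 180.0, α = 10.9, σ_y = 1810 → σ = 304 MPa, n = 5.95
Smallest n: sample R with n = 0.680.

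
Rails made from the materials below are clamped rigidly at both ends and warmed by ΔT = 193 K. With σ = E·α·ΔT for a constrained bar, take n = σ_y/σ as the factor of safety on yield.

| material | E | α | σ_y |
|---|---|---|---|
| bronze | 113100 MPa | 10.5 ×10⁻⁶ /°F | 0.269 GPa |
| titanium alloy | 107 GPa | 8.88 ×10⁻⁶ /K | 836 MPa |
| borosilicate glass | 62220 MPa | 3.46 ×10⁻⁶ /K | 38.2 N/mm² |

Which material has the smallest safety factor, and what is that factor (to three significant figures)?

With everything in SI (GPa, ×10⁻⁶/K, MPa):
  bronze: E = 113.1, α = 18.9, σ_y = 269.0 → σ = 413 MPa, n = 0.652
  titanium alloy: E = 107.0, α = 8.88, σ_y = 836.0 → σ = 183 MPa, n = 4.56
  borosilicate glass: E = 62.22, α = 3.46, σ_y = 38.20 → σ = 41.5 MPa, n = 0.919
The minimum is bronze at n = 0.652.

bronze, n = 0.652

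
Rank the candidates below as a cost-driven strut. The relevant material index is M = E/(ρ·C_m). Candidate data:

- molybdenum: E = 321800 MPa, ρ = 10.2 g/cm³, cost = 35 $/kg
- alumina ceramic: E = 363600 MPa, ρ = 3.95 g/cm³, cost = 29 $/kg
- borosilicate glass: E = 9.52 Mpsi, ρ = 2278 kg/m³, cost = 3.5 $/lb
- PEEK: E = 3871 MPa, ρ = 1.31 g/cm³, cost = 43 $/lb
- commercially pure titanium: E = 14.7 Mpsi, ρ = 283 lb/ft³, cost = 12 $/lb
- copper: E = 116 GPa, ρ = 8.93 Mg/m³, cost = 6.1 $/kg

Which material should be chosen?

Normalizing units and computing the index:
  molybdenum: E = 321.8 GPa, ρ = 10200 kg/m³, cost = 35.00 $/kg
  alumina ceramic: E = 363.6 GPa, ρ = 3950 kg/m³, cost = 29.00 $/kg
  borosilicate glass: E = 65.64 GPa, ρ = 2278 kg/m³, cost = 7.716 $/kg
  PEEK: E = 3.871 GPa, ρ = 1310 kg/m³, cost = 94.80 $/kg
  commercially pure titanium: E = 101.4 GPa, ρ = 4533 kg/m³, cost = 26.46 $/kg
  copper: E = 116.0 GPa, ρ = 8930 kg/m³, cost = 6.100 $/kg
  borosilicate glass: M = 3.73 MN·m per $
  alumina ceramic: M = 3.17 MN·m per $
  copper: M = 2.13 MN·m per $
  molybdenum: M = 0.901 MN·m per $
  commercially pure titanium: M = 0.845 MN·m per $
  PEEK: M = 0.0312 MN·m per $
Borosilicate glass ranks first.

borosilicate glass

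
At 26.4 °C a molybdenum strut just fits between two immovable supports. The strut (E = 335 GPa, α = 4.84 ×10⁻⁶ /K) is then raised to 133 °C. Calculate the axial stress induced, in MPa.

173 MPa

ΔT = 106.6 K. Constrained thermal stress σ = E·α·ΔT = 335.0×10³ MPa × 4.84×10⁻⁶ × 106.6 = 173 MPa (compressive).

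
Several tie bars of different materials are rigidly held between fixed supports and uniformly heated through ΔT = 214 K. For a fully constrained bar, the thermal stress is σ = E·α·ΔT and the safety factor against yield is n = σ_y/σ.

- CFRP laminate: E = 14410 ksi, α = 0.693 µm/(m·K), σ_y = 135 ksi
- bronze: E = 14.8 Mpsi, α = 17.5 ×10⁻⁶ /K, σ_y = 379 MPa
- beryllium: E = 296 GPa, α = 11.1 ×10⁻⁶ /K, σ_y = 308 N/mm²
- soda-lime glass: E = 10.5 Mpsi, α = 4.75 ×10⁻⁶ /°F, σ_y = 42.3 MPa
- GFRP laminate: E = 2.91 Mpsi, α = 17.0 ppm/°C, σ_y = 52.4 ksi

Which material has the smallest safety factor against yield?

Converting E to GPa, α to ×10⁻⁶/K, σ_y to MPa, then σ and n for each:
  CFRP laminate: E = 99.35, α = 0.693, σ_y = 930.8 → σ = 14.7 MPa, n = 63.2
  bronze: E = 102.0, α = 17.5, σ_y = 379.0 → σ = 382 MPa, n = 0.992
  beryllium: E = 296.0, α = 11.1, σ_y = 308.0 → σ = 703 MPa, n = 0.438
  soda-lime glass: E = 72.39, α = 8.55, σ_y = 42.30 → σ = 132 MPa, n = 0.319
  GFRP laminate: E = 20.06, α = 17.0, σ_y = 361.3 → σ = 73.0 MPa, n = 4.95
Smallest n: soda-lime glass with n = 0.319.

soda-lime glass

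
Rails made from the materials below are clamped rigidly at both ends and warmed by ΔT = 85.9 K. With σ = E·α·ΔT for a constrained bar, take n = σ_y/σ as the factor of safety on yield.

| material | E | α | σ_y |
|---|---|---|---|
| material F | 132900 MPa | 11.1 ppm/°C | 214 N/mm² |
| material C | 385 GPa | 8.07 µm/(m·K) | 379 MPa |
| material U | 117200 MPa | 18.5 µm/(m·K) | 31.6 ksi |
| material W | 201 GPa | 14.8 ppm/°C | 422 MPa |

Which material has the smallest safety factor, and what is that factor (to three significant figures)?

In consistent units (E in GPa, α in ×10⁻⁶/K, σ_y in MPa):
  material F: E = 132.9, α = 11.1, σ_y = 214.0 → σ = 127 MPa, n = 1.69
  material C: E = 385.0, α = 8.07, σ_y = 379.0 → σ = 267 MPa, n = 1.42
  material U: E = 117.2, α = 18.5, σ_y = 217.9 → σ = 186 MPa, n = 1.17
  material W: E = 201.0, α = 14.8, σ_y = 422.0 → σ = 256 MPa, n = 1.65
Material U has the lowest safety factor, n = 1.17.

material U, n = 1.17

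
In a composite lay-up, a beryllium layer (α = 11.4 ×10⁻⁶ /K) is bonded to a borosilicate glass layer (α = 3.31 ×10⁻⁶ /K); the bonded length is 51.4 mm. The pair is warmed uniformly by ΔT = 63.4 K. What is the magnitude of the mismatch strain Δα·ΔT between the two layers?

5.13×10⁻⁴

Δα = |11.4 − 3.31|×10⁻⁶/K = 8.09×10⁻⁶/K.
Mismatch strain = Δα·ΔT = 8.09×10⁻⁶ × 63.4 = 5.13×10⁻⁴.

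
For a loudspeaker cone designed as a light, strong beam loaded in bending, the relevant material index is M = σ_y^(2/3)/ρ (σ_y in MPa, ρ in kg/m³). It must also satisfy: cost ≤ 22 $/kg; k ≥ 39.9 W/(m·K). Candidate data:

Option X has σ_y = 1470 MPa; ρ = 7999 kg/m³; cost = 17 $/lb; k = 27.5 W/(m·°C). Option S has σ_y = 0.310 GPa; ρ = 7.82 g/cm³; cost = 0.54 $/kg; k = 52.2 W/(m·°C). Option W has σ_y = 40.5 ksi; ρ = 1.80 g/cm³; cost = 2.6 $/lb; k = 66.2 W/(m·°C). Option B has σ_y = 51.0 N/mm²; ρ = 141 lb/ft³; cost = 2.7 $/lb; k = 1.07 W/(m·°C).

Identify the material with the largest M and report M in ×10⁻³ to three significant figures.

Screen on constraints: cost ≤ 22 $/kg; k ≥ 39.9 W/(m·K). Survivors: option S, option W.
After converting to SI:
  option S: σ_y = 310.0 MPa, ρ = 7820 kg/m³
  option W: σ_y = 279.2 MPa, ρ = 1800 kg/m³
  option W: M = 23.7×10⁻³
  option S: M = 5.86×10⁻³
The maximum is for option W.

option W, M = 23.7×10⁻³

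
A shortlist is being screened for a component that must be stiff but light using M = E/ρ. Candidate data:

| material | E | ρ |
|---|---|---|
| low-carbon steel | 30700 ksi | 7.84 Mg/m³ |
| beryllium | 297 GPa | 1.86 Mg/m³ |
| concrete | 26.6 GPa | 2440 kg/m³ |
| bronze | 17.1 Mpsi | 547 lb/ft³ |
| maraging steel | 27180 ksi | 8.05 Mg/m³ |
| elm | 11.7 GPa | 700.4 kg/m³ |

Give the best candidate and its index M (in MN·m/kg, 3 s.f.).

Putting every candidate on a common basis:
  low-carbon steel: E = 211.7 GPa, ρ = 7840 kg/m³
  beryllium: E = 297.0 GPa, ρ = 1860 kg/m³
  concrete: E = 26.60 GPa, ρ = 2440 kg/m³
  bronze: E = 117.9 GPa, ρ = 8762 kg/m³
  maraging steel: E = 187.4 GPa, ρ = 8050 kg/m³
  elm: E = 11.70 GPa, ρ = 700.4 kg/m³
  beryllium: M = 160 MN·m/kg
  low-carbon steel: M = 27.0 MN·m/kg
  maraging steel: M = 23.3 MN·m/kg
  elm: M = 16.7 MN·m/kg
  bronze: M = 13.5 MN·m/kg
  concrete: M = 10.9 MN·m/kg
Highest index: beryllium.

beryllium, M = 160 MN·m/kg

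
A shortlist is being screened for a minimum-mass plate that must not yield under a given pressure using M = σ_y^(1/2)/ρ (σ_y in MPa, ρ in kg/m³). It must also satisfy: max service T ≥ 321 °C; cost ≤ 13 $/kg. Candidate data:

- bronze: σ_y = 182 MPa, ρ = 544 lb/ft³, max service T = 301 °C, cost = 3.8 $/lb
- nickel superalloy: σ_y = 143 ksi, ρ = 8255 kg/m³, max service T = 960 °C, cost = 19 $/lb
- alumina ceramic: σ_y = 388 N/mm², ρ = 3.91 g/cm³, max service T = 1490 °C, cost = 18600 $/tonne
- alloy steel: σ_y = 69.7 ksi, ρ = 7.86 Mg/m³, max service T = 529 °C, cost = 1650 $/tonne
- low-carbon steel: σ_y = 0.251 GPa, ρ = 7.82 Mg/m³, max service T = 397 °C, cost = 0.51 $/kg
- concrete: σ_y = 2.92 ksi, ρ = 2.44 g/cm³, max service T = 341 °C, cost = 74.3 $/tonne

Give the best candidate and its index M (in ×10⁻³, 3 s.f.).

alloy steel, M = 2.79×10⁻³

Screen on constraints: max service T ≥ 321 °C; cost ≤ 13 $/kg. Survivors: alloy steel, low-carbon steel, concrete.
Putting every candidate on a common basis:
  alloy steel: σ_y = 480.6 MPa, ρ = 7860 kg/m³
  low-carbon steel: σ_y = 251.0 MPa, ρ = 7820 kg/m³
  concrete: σ_y = 20.13 MPa, ρ = 2440 kg/m³
  alloy steel: M = 2.79×10⁻³
  low-carbon steel: M = 2.03×10⁻³
  concrete: M = 1.84×10⁻³
Alloy steel has the largest M.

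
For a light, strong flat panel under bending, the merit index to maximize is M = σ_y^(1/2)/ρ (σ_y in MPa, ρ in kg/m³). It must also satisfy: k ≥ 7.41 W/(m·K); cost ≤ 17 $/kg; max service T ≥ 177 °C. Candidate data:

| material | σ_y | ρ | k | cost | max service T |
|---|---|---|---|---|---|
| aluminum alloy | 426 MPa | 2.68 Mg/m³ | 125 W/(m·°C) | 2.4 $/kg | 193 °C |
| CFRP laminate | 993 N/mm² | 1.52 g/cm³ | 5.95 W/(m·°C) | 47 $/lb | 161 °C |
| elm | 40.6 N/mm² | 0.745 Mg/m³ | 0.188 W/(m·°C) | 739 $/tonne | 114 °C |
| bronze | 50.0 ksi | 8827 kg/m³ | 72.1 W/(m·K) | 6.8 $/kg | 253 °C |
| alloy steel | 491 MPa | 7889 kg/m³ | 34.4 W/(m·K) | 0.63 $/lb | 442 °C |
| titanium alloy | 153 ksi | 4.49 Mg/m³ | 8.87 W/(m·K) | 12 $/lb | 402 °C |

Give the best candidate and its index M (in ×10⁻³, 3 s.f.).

Screen on constraints: k ≥ 7.41 W/(m·K); cost ≤ 17 $/kg; max service T ≥ 177 °C. Survivors: aluminum alloy, bronze, alloy steel.
Putting every candidate on a common basis:
  aluminum alloy: σ_y = 426.0 MPa, ρ = 2680 kg/m³
  bronze: σ_y = 344.7 MPa, ρ = 8827 kg/m³
  alloy steel: σ_y = 491.0 MPa, ρ = 7889 kg/m³
  aluminum alloy: M = 7.70×10⁻³
  alloy steel: M = 2.81×10⁻³
  bronze: M = 2.10×10⁻³
Aluminum alloy has the largest M.

aluminum alloy, M = 7.70×10⁻³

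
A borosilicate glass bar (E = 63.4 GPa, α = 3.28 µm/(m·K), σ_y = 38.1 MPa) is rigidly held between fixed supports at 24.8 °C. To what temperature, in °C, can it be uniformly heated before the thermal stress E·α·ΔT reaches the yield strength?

208 °C

E·α·ΔT = 38.10 MPa ⇒ ΔT = 38.10 / (63.40×10³ × 3.28×10⁻⁶) = 183.2 K.
T = 24.8 + 183.2 = 208.0 °C.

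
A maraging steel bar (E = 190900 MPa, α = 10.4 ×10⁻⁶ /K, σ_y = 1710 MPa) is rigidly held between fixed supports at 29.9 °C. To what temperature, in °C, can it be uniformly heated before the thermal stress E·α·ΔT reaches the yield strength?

891 °C

E = 190900 MPa = 190.9 GPa.
E·α·ΔT = 1710 MPa ⇒ ΔT = 1710 / (190.9×10³ × 10.4×10⁻⁶) = 861.3 K.
T = 29.9 + 861.3 = 891.2 °C.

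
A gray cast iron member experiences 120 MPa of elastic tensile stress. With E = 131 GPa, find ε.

9.16×10⁻⁴

ε = σ/E = 120 / 131000 = 9.16×10⁻⁴.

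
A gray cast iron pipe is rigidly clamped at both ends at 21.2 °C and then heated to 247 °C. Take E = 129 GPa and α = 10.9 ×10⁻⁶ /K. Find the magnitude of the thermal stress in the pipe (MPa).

317 MPa

ΔT = 225.8 K. Constrained thermal stress σ = E·α·ΔT = 129.0×10³ MPa × 10.9×10⁻⁶ × 225.8 = 317 MPa (compressive).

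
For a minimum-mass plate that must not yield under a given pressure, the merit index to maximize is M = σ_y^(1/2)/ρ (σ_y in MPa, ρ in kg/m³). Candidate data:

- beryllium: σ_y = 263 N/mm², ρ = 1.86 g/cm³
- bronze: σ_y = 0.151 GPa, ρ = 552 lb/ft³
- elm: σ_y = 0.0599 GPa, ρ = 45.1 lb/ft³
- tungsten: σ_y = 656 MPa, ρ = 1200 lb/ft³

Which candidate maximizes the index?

elm

Putting every candidate on a common basis:
  beryllium: σ_y = 263.0 MPa, ρ = 1860 kg/m³
  bronze: σ_y = 151.0 MPa, ρ = 8842 kg/m³
  elm: σ_y = 59.90 MPa, ρ = 722.4 kg/m³
  tungsten: σ_y = 656.0 MPa, ρ = 19220 kg/m³
  elm: M = 10.7×10⁻³
  beryllium: M = 8.72×10⁻³
  bronze: M = 1.39×10⁻³
  tungsten: M = 1.33×10⁻³
Elm ranks first.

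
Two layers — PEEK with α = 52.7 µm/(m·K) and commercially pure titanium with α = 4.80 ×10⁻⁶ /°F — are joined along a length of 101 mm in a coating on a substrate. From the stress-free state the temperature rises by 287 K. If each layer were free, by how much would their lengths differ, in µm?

1280 µm

commercially pure titanium: α = 4.80×10⁻⁶/°F × 9/5 = 8.64×10⁻⁶/K.
Δα = |52.7 − 8.64|×10⁻⁶/K = 44.1×10⁻⁶/K.
ΔL_mismatch = Δα·L·ΔT = 44.1×10⁻⁶ × 101.0 mm × 287.0 K = 1280 µm.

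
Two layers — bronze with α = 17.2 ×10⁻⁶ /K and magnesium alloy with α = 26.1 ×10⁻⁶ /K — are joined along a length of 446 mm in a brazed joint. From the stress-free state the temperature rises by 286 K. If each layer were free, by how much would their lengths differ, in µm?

Δα = |17.2 − 26.1|×10⁻⁶/K = 8.90×10⁻⁶/K.
ΔL_mismatch = Δα·L·ΔT = 8.90×10⁻⁶ × 446.0 mm × 286.0 K = 1140 µm.

1140 µm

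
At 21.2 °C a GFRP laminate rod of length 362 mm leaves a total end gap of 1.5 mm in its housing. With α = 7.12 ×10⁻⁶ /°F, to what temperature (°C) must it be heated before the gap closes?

α = 7.12×10⁻⁶/°F × 9/5 = 12.8×10⁻⁶/K.
α·L₀·ΔT = 1.5 mm ⇒ ΔT = 1.5 / (12.8×10⁻⁶ × 362.0) = 323.3 K.
T = 21.2 + 323.3 = 344.5 °C.

345 °C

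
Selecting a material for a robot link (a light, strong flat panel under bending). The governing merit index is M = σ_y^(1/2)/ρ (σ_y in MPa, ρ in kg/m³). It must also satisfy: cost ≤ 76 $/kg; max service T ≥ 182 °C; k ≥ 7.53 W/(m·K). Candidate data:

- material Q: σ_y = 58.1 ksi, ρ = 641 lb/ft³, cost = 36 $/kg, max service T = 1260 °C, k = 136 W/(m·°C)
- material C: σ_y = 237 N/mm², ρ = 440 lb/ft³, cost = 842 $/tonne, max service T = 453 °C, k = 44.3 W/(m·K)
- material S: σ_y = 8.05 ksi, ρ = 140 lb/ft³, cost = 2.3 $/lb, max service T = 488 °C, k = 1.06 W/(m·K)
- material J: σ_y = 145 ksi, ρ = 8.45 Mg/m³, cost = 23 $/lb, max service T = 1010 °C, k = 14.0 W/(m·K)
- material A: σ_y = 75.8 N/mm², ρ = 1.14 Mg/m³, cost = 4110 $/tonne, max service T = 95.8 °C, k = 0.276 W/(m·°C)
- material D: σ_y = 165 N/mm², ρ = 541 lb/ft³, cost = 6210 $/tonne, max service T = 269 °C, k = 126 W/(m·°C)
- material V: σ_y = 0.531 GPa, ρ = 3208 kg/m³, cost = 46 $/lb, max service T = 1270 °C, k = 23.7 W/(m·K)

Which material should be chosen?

material J

Screen on constraints: cost ≤ 76 $/kg; max service T ≥ 182 °C; k ≥ 7.53 W/(m·K). Survivors: material Q, material C, material J, material D.
Putting every candidate on a common basis:
  material Q: σ_y = 400.6 MPa, ρ = 10270 kg/m³
  material C: σ_y = 237.0 MPa, ρ = 7048 kg/m³
  material J: σ_y = 999.7 MPa, ρ = 8450 kg/m³
  material D: σ_y = 165.0 MPa, ρ = 8666 kg/m³
  material J: M = 3.74×10⁻³
  material C: M = 2.18×10⁻³
  material Q: M = 1.95×10⁻³
  material D: M = 1.48×10⁻³
Highest index: material J.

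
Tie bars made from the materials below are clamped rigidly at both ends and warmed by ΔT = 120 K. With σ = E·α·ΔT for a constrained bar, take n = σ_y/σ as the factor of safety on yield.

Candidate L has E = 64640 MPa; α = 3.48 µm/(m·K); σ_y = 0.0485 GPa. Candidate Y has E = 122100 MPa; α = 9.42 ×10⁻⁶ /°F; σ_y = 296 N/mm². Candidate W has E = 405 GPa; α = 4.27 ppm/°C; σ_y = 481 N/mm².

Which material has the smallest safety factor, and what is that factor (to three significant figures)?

In consistent units (E in GPa, α in ×10⁻⁶/K, σ_y in MPa):
  candidate L: E = 64.64, α = 3.48, σ_y = 48.50 → σ = 27.0 MPa, n = 1.80
  candidate Y: E = 122.1, α = 17.0, σ_y = 296.0 → σ = 248 MPa, n = 1.19
  candidate W: E = 405.0, α = 4.27, σ_y = 481.0 → σ = 208 MPa, n = 2.32
The minimum is candidate Y at n = 1.19.

candidate Y, n = 1.19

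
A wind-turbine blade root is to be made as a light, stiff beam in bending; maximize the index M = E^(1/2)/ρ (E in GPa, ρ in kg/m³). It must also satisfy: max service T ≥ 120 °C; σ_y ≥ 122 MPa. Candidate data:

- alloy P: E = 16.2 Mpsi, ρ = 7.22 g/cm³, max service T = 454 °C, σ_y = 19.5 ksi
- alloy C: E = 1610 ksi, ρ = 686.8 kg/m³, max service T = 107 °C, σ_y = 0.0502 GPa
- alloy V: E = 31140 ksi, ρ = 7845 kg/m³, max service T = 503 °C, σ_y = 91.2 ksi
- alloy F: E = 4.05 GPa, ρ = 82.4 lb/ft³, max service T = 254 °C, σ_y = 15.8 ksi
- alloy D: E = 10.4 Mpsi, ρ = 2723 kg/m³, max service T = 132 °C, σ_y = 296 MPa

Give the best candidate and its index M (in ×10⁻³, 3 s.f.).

alloy D, M = 3.11×10⁻³

Screen on constraints: max service T ≥ 120 °C; σ_y ≥ 122 MPa. Survivors: alloy P, alloy V, alloy D.
After converting to SI:
  alloy P: E = 111.7 GPa, ρ = 7220 kg/m³
  alloy V: E = 214.7 GPa, ρ = 7845 kg/m³
  alloy D: E = 71.71 GPa, ρ = 2723 kg/m³
  alloy D: M = 3.11×10⁻³
  alloy V: M = 1.87×10⁻³
  alloy P: M = 1.46×10⁻³
Alloy D has the largest M.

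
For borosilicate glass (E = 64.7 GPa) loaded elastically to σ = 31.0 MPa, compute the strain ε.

ε = σ/E = 31.0 / 64700 = 4.79×10⁻⁴.

4.79×10⁻⁴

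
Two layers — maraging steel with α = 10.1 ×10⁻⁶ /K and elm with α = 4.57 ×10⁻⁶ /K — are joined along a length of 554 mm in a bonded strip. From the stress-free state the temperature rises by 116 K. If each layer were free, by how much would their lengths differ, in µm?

355 µm

Δα = |10.1 − 4.57|×10⁻⁶/K = 5.53×10⁻⁶/K.
ΔL_mismatch = Δα·L·ΔT = 5.53×10⁻⁶ × 554.0 mm × 116.0 K = 355 µm.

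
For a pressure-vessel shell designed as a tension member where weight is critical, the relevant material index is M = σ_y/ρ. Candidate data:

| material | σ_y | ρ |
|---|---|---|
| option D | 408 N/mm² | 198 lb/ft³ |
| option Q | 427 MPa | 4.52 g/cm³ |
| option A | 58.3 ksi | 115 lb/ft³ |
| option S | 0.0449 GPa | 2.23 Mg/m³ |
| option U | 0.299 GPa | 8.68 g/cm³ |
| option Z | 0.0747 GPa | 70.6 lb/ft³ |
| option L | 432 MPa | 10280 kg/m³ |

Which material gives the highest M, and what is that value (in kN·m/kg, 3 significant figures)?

option A, M = 218 kN·m/kg

Convert each candidate to consistent units, then evaluate M:
  option D: σ_y = 408.0 MPa, ρ = 3172 kg/m³
  option Q: σ_y = 427.0 MPa, ρ = 4520 kg/m³
  option A: σ_y = 402.0 MPa, ρ = 1842 kg/m³
  option S: σ_y = 44.90 MPa, ρ = 2230 kg/m³
  option U: σ_y = 299.0 MPa, ρ = 8680 kg/m³
  option Z: σ_y = 74.70 MPa, ρ = 1131 kg/m³
  option L: σ_y = 432.0 MPa, ρ = 10280 kg/m³
  option A: M = 218 kN·m/kg
  option D: M = 129 kN·m/kg
  option Q: M = 94.5 kN·m/kg
  option Z: M = 66.1 kN·m/kg
  option L: M = 42.0 kN·m/kg
  option U: M = 34.4 kN·m/kg
  option S: M = 20.1 kN·m/kg
Option A has the largest M.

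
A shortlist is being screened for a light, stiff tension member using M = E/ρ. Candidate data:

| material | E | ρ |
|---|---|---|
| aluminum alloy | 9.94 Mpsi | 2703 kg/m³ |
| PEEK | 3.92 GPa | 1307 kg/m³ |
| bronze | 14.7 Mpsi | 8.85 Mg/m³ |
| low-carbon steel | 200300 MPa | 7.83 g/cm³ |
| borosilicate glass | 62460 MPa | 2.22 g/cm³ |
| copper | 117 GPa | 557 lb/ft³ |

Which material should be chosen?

Normalizing units and computing the index:
  aluminum alloy: E = 68.53 GPa, ρ = 2703 kg/m³
  PEEK: E = 3.920 GPa, ρ = 1307 kg/m³
  bronze: E = 101.4 GPa, ρ = 8850 kg/m³
  low-carbon steel: E = 200.3 GPa, ρ = 7830 kg/m³
  borosilicate glass: E = 62.46 GPa, ρ = 2220 kg/m³
  copper: E = 117.0 GPa, ρ = 8922 kg/m³
  borosilicate glass: M = 28.1 MN·m/kg
  low-carbon steel: M = 25.6 MN·m/kg
  aluminum alloy: M = 25.4 MN·m/kg
  copper: M = 13.1 MN·m/kg
  bronze: M = 11.5 MN·m/kg
  PEEK: M = 3.00 MN·m/kg
Borosilicate glass ranks first.

borosilicate glass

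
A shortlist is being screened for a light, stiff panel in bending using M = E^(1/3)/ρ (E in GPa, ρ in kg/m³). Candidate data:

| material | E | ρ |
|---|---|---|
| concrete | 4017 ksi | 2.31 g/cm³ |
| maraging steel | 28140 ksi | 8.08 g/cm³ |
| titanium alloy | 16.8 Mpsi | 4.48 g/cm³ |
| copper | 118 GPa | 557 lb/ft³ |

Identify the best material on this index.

concrete

Convert each candidate to consistent units, then evaluate M:
  concrete: E = 27.70 GPa, ρ = 2310 kg/m³
  maraging steel: E = 194.0 GPa, ρ = 8080 kg/m³
  titanium alloy: E = 115.8 GPa, ρ = 4480 kg/m³
  copper: E = 118.0 GPa, ρ = 8922 kg/m³
  concrete: M = 1.31×10⁻³
  titanium alloy: M = 1.09×10⁻³
  maraging steel: M = 0.716×10⁻³
  copper: M = 0.550×10⁻³
The maximum is for concrete.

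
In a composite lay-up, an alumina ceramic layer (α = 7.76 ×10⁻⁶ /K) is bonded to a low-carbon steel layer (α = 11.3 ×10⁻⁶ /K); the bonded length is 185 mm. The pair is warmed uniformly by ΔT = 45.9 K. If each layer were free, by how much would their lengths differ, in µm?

30.1 µm

Δα = |7.76 − 11.3|×10⁻⁶/K = 3.54×10⁻⁶/K.
ΔL_mismatch = Δα·L·ΔT = 3.54×10⁻⁶ × 185.0 mm × 45.9 K = 30.1 µm.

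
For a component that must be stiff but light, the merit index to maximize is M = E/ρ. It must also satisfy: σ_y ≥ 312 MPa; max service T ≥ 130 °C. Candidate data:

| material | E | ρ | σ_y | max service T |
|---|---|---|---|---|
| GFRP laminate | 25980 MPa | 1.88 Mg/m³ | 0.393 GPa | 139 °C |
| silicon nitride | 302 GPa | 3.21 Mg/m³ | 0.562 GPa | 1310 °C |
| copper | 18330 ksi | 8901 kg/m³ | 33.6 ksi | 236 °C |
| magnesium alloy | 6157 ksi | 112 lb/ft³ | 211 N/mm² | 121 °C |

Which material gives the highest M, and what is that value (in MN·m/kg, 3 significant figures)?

Screen on constraints: σ_y ≥ 312 MPa; max service T ≥ 130 °C. Survivors: GFRP laminate, silicon nitride.
After converting to SI:
  GFRP laminate: E = 25.98 GPa, ρ = 1880 kg/m³
  silicon nitride: E = 302.0 GPa, ρ = 3210 kg/m³
  silicon nitride: M = 94.1 MN·m/kg
  GFRP laminate: M = 13.8 MN·m/kg
Silicon nitride has the largest M.

silicon nitride, M = 94.1 MN·m/kg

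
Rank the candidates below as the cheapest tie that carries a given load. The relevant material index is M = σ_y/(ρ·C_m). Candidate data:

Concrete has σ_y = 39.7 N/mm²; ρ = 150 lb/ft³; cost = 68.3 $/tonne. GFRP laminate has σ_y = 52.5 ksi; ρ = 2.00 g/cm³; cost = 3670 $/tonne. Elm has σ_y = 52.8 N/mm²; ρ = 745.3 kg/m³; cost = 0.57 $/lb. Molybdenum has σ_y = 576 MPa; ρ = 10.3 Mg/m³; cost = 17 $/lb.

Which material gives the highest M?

concrete

Convert each candidate to consistent units, then evaluate M:
  concrete: σ_y = 39.70 MPa, ρ = 2403 kg/m³, cost = 0.06830 $/kg
  GFRP laminate: σ_y = 362.0 MPa, ρ = 2000 kg/m³, cost = 3.670 $/kg
  elm: σ_y = 52.80 MPa, ρ = 745.3 kg/m³, cost = 1.257 $/kg
  molybdenum: σ_y = 576.0 MPa, ρ = 10300 kg/m³, cost = 37.48 $/kg
  concrete: M = 242 kN·m per $
  elm: M = 56.4 kN·m per $
  GFRP laminate: M = 49.3 kN·m per $
  molybdenum: M = 1.49 kN·m per $
Highest index: concrete.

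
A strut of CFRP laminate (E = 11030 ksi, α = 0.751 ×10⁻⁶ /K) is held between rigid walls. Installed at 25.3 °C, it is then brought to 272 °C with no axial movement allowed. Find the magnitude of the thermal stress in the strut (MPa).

14.1 MPa

E = 11030 ksi = 76.05 GPa.
ΔT = 246.7 K. Constrained thermal stress σ = E·α·ΔT = 76.05×10³ MPa × 0.751×10⁻⁶ × 246.7 = 14.1 MPa (compressive).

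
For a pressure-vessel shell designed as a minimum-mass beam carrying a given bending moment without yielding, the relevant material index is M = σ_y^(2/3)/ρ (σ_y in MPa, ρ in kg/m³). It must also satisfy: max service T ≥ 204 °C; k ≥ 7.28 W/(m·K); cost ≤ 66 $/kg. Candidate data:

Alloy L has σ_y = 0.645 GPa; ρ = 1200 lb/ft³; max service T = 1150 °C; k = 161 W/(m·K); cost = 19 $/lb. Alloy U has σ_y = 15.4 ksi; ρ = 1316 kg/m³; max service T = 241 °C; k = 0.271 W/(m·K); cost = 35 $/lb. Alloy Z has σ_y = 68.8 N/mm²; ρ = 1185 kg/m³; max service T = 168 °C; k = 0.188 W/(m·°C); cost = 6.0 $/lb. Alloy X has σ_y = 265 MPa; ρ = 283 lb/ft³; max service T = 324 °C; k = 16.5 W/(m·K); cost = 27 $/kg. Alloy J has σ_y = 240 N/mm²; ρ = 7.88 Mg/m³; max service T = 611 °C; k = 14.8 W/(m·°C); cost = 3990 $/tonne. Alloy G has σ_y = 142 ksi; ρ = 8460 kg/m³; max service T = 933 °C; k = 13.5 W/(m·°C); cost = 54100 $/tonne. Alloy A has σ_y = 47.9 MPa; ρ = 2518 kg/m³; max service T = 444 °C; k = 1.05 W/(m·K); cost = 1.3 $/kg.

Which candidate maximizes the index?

Screen on constraints: max service T ≥ 204 °C; k ≥ 7.28 W/(m·K); cost ≤ 66 $/kg. Survivors: alloy L, alloy X, alloy J, alloy G.
Putting every candidate on a common basis:
  alloy L: σ_y = 645.0 MPa, ρ = 19220 kg/m³
  alloy X: σ_y = 265.0 MPa, ρ = 4533 kg/m³
  alloy J: σ_y = 240.0 MPa, ρ = 7880 kg/m³
  alloy G: σ_y = 979.1 MPa, ρ = 8460 kg/m³
  alloy G: M = 11.7×10⁻³
  alloy X: M = 9.10×10⁻³
  alloy J: M = 4.90×10⁻³
  alloy L: M = 3.88×10⁻³
Alloy G ranks first.

alloy G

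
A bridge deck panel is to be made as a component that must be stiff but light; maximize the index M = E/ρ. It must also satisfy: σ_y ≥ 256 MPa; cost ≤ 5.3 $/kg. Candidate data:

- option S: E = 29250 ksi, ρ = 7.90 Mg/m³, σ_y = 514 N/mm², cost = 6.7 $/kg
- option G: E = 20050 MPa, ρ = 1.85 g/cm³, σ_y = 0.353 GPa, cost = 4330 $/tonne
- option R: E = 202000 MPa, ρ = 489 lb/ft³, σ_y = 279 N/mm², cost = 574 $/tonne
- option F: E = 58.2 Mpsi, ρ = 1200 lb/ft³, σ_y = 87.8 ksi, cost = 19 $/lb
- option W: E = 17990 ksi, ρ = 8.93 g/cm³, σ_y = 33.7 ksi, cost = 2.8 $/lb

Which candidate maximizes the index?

option R

Screen on constraints: σ_y ≥ 256 MPa; cost ≤ 5.3 $/kg. Survivors: option G, option R.
In SI units:
  option G: E = 20.05 GPa, ρ = 1850 kg/m³
  option R: E = 202.0 GPa, ρ = 7833 kg/m³
  option R: M = 25.8 MN·m/kg
  option G: M = 10.8 MN·m/kg
The maximum is for option R.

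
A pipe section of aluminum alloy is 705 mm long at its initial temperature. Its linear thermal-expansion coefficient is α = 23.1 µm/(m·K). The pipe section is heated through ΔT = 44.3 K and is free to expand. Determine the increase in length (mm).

0.721 mm

ΔL = α·L₀·ΔT = 23.1×10⁻⁶ × 705 mm × 44.30 K = 0.721 mm.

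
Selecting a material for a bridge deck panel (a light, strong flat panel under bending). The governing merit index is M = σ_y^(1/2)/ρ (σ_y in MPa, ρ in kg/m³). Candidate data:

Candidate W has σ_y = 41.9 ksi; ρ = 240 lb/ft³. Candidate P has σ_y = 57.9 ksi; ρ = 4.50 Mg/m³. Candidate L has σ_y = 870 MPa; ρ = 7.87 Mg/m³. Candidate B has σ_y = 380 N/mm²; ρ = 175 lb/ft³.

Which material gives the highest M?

Normalizing units and computing the index:
  candidate W: σ_y = 288.9 MPa, ρ = 3844 kg/m³
  candidate P: σ_y = 399.2 MPa, ρ = 4500 kg/m³
  candidate L: σ_y = 870.0 MPa, ρ = 7870 kg/m³
  candidate B: σ_y = 380.0 MPa, ρ = 2803 kg/m³
  candidate B: M = 6.95×10⁻³
  candidate P: M = 4.44×10⁻³
  candidate W: M = 4.42×10⁻³
  candidate L: M = 3.75×10⁻³
Highest index: candidate B.

candidate B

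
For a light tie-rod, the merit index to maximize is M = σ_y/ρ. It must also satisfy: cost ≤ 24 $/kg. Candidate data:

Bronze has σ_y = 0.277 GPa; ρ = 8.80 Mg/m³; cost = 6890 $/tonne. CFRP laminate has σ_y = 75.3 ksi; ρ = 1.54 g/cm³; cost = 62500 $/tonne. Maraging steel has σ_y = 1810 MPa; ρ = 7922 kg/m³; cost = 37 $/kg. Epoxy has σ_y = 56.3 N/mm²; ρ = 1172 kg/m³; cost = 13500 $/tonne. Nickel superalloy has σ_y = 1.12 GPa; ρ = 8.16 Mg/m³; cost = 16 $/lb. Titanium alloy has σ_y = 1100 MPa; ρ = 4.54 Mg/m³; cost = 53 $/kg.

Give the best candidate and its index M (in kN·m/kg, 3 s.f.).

epoxy, M = 48.0 kN·m/kg

Screen on constraints: cost ≤ 24 $/kg. Survivors: bronze, epoxy.
After converting to SI:
  bronze: σ_y = 277.0 MPa, ρ = 8800 kg/m³
  epoxy: σ_y = 56.30 MPa, ρ = 1172 kg/m³
  epoxy: M = 48.0 kN·m/kg
  bronze: M = 31.5 kN·m/kg
Highest index: epoxy.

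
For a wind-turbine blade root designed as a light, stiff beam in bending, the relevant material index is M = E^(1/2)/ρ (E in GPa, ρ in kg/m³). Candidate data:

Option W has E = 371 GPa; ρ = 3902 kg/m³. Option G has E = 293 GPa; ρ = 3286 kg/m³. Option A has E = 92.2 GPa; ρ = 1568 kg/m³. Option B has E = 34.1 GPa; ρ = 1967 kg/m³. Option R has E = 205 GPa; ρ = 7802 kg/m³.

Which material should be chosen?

option A

Evaluate M for each candidate:
  option A: M = 6.12×10⁻³
  option G: M = 5.21×10⁻³
  option W: M = 4.94×10⁻³
  option B: M = 2.97×10⁻³
  option R: M = 1.84×10⁻³
Option A ranks first.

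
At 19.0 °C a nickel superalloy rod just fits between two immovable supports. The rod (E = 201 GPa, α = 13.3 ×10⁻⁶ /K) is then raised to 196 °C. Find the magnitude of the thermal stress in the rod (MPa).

ΔT = 177.0 K. Constrained thermal stress σ = E·α·ΔT = 201.0×10³ MPa × 13.3×10⁻⁶ × 177.0 = 473 MPa (compressive).

473 MPa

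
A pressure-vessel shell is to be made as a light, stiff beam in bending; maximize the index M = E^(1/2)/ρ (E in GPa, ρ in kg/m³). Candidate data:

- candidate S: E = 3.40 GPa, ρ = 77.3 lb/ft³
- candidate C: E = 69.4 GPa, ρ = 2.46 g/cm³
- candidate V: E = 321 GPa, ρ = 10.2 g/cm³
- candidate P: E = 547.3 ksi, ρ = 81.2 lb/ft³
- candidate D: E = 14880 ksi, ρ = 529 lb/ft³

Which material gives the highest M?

candidate C

After converting to SI:
  candidate S: E = 3.400 GPa, ρ = 1238 kg/m³
  candidate C: E = 69.40 GPa, ρ = 2460 kg/m³
  candidate V: E = 321.0 GPa, ρ = 10200 kg/m³
  candidate P: E = 3.774 GPa, ρ = 1301 kg/m³
  candidate D: E = 102.6 GPa, ρ = 8474 kg/m³
  candidate C: M = 3.39×10⁻³
  candidate V: M = 1.76×10⁻³
  candidate P: M = 1.49×10⁻³
  candidate S: M = 1.49×10⁻³
  candidate D: M = 1.20×10⁻³
Candidate C ranks first.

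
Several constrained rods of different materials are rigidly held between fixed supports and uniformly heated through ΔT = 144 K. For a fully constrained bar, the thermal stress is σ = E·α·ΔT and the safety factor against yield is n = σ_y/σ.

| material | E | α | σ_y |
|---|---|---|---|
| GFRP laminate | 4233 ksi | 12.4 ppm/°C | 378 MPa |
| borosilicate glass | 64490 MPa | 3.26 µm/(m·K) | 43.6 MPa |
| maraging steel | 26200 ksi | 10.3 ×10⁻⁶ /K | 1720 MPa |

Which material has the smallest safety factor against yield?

borosilicate glass

Converting E to GPa, α to ×10⁻⁶/K, σ_y to MPa, then σ and n for each:
  GFRP laminate: E = 29.19, α = 12.4, σ_y = 378.0 → σ = 52.1 MPa, n = 7.25
  borosilicate glass: E = 64.49, α = 3.26, σ_y = 43.60 → σ = 30.3 MPa, n = 1.44
  maraging steel: E = 180.6, α = 10.3, σ_y = 1720 → σ = 268 MPa, n = 6.42
Borosilicate glass has the lowest safety factor, n = 1.44.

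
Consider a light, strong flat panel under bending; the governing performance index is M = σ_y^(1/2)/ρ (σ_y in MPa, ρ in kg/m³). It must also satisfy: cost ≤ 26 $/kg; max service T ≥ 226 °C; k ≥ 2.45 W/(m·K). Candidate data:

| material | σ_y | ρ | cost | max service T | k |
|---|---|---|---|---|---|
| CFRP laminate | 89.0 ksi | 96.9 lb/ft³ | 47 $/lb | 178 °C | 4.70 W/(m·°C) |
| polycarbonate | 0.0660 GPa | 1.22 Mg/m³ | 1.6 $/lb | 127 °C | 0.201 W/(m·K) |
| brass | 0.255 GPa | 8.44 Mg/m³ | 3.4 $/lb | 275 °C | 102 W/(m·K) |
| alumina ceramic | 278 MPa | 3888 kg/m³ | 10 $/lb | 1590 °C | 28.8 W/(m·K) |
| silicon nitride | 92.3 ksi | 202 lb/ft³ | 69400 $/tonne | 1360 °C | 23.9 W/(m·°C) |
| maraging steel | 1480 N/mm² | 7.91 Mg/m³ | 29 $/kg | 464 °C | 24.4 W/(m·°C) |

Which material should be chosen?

Screen on constraints: cost ≤ 26 $/kg; max service T ≥ 226 °C; k ≥ 2.45 W/(m·K). Survivors: brass, alumina ceramic.
Normalizing units and computing the index:
  brass: σ_y = 255.0 MPa, ρ = 8440 kg/m³
  alumina ceramic: σ_y = 278.0 MPa, ρ = 3888 kg/m³
  alumina ceramic: M = 4.29×10⁻³
  brass: M = 1.89×10⁻³
Alumina ceramic has the largest M.

alumina ceramic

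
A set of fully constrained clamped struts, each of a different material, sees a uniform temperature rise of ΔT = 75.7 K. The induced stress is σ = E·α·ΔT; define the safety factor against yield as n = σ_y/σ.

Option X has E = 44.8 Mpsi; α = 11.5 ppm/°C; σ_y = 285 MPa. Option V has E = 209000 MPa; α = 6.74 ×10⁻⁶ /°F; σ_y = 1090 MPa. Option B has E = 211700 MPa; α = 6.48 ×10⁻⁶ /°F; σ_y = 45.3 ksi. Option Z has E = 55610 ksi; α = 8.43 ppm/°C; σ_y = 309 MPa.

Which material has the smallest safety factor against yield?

option X

In consistent units (E in GPa, α in ×10⁻⁶/K, σ_y in MPa):
  option X: E = 308.9, α = 11.5, σ_y = 285.0 → σ = 269 MPa, n = 1.06
  option V: E = 209.0, α = 12.1, σ_y = 1090 → σ = 192 MPa, n = 5.68
  option B: E = 211.7, α = 11.7, σ_y = 312.3 → σ = 187 MPa, n = 1.67
  option Z: E = 383.4, α = 8.43, σ_y = 309.0 → σ = 245 MPa, n = 1.26
Smallest n: option X with n = 1.06.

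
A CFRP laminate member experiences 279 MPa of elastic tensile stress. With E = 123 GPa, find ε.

2.27×10⁻³

ε = σ/E = 279 / 123000 = 2.27×10⁻³.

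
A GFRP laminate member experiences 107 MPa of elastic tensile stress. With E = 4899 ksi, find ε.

3.17×10⁻³

E = 4899 ksi = 33.78 GPa = 33780 MPa.
ε = σ/E = 107 / 33780 = 3.17×10⁻³.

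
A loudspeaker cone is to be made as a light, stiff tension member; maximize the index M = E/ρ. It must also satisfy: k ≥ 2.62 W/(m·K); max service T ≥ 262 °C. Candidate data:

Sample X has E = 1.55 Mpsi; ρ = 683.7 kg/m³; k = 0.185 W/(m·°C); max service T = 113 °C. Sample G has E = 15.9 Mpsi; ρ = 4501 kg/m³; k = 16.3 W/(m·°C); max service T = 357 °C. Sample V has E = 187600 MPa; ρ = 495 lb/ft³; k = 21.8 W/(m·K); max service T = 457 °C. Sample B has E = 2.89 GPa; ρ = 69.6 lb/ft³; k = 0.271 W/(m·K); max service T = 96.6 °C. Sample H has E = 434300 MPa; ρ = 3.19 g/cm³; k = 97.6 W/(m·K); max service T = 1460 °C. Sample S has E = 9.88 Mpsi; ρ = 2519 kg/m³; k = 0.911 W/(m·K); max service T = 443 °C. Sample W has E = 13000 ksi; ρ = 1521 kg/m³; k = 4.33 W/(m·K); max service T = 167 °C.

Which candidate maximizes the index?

sample H

Screen on constraints: k ≥ 2.62 W/(m·K); max service T ≥ 262 °C. Survivors: sample G, sample V, sample H.
Convert each candidate to consistent units, then evaluate M:
  sample G: E = 109.6 GPa, ρ = 4501 kg/m³
  sample V: E = 187.6 GPa, ρ = 7929 kg/m³
  sample H: E = 434.3 GPa, ρ = 3190 kg/m³
  sample H: M = 136 MN·m/kg
  sample G: M = 24.4 MN·m/kg
  sample V: M = 23.7 MN·m/kg
Sample H ranks first.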